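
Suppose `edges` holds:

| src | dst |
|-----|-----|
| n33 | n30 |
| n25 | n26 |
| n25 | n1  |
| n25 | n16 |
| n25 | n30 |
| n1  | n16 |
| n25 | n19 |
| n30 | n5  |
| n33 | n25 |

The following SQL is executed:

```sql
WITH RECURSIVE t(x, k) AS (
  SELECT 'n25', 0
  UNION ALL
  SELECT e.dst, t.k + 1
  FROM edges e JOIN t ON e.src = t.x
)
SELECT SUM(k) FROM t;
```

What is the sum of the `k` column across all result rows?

Base: (n25, k=0).
Iteration 1: edges from {n25} -> (n1, k=1), (n16, k=1), (n19, k=1), (n26, k=1), (n30, k=1).
Iteration 2: edges from {n1,n16,n19,n26,n30} -> (n16, k=2), (n5, k=2).
Iteration 3: no outgoing edges from {n16,n5}; recursion stops.
SUM(k) = 0 + 1 + 1 + 1 + 1 + 1 + 2 + 2 = 9.

9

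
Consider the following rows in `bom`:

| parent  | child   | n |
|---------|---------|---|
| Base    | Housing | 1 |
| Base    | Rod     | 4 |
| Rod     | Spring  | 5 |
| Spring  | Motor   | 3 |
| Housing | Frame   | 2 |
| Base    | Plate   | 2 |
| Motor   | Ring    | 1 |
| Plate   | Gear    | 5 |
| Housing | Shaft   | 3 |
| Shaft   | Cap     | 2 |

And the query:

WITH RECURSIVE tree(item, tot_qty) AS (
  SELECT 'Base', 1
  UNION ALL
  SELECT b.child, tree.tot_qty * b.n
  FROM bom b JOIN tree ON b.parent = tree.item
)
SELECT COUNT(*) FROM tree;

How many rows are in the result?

Base: (Base, tot_qty=1).
Iteration 1: components of {Base} -> Housing = 1*1 = 1, Plate = 1*2 = 2, Rod = 1*4 = 4.
Iteration 2: components of {Housing,Plate,Rod} -> Frame = 1*2 = 2, Gear = 2*5 = 10, Shaft = 1*3 = 3, Spring = 4*5 = 20.
Iteration 3: components of {Frame,Gear,Shaft,Spring} -> Cap = 3*2 = 6, Motor = 20*3 = 60.
Iteration 4: components of {Cap,Motor} -> Ring = 60*1 = 60.
Iteration 5: no further components; recursion stops.
Total rows emitted: 11.

11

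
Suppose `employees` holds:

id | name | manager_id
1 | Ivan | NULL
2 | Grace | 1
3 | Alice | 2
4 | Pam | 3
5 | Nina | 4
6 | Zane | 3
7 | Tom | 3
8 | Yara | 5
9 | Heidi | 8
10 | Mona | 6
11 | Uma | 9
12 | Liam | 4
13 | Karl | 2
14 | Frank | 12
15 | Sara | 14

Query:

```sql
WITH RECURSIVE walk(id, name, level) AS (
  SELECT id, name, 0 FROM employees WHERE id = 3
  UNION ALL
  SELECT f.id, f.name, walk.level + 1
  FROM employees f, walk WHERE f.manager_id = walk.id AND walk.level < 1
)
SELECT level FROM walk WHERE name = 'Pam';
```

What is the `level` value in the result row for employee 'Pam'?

1

Base: id=3 (Alice) at level 0.
Iteration 1: rows with manager_id in {3} -> Pam (id 4, level 1), Zane (id 6, level 1), Tom (id 7, level 1).
Iteration 2: level < 1 fails for all current rows; recursion stops.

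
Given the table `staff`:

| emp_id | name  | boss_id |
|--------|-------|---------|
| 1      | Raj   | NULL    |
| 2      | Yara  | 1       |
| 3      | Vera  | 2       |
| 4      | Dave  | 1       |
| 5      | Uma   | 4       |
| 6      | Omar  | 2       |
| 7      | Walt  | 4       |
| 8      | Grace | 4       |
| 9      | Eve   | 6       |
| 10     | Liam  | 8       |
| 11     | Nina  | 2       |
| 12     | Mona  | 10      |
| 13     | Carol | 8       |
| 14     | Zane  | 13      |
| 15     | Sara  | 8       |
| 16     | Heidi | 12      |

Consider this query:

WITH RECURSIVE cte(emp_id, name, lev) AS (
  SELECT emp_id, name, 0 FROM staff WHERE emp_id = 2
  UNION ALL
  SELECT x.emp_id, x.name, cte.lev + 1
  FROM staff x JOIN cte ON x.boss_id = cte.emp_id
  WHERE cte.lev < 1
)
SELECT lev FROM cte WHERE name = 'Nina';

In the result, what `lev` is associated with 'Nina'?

1

Base: emp_id=2 (Yara) at lev 0.
Iteration 1: rows with boss_id in {2} -> Vera (id 3, lev 1), Omar (id 6, lev 1), Nina (id 11, lev 1).
Iteration 2: lev < 1 fails for all current rows; recursion stops.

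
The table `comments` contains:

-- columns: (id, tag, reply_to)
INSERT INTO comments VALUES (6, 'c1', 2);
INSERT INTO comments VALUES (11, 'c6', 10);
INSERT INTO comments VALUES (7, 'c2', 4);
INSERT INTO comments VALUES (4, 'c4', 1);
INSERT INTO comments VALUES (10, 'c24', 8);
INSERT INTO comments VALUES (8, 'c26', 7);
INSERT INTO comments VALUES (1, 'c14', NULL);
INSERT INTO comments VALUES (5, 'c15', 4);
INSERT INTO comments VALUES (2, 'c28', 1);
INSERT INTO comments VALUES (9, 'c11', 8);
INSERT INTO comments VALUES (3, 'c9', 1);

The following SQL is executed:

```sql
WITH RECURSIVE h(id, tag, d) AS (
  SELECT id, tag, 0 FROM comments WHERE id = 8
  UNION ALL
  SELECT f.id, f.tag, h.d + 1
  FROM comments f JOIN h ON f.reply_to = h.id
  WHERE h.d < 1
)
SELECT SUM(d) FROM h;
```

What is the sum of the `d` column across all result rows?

2

Base: id=8 (c26) at d 0.
Iteration 1: rows with reply_to in {8} -> c11 (id 9, d 1), c24 (id 10, d 1).
Iteration 2: d < 1 fails for all current rows; recursion stops.
SUM(d) = 0 + 1 + 1 = 2.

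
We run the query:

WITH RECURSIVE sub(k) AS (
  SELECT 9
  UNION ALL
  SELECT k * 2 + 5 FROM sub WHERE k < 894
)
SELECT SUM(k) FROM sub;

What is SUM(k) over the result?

Base: k=9.
Iteration 1: 9 < 894 holds -> k = 9 * 2 + 5 = 23.
Iteration 2: 23 < 894 holds -> k = 23 * 2 + 5 = 51.
Iteration 3: 51 < 894 holds -> k = 51 * 2 + 5 = 107.
Iteration 4: 107 < 894 holds -> k = 107 * 2 + 5 = 219.
Iteration 5: 219 < 894 holds -> k = 219 * 2 + 5 = 443.
Iteration 6: 443 < 894 holds -> k = 443 * 2 + 5 = 891.
Iteration 7: 891 < 894 holds -> k = 891 * 2 + 5 = 1787.
Iteration 8: 1787 < 894 fails; recursion stops.
SUM(k) = 9 + 23 + 51 + 107 + 219 + 443 + 891 + 1787 = 3530.

3530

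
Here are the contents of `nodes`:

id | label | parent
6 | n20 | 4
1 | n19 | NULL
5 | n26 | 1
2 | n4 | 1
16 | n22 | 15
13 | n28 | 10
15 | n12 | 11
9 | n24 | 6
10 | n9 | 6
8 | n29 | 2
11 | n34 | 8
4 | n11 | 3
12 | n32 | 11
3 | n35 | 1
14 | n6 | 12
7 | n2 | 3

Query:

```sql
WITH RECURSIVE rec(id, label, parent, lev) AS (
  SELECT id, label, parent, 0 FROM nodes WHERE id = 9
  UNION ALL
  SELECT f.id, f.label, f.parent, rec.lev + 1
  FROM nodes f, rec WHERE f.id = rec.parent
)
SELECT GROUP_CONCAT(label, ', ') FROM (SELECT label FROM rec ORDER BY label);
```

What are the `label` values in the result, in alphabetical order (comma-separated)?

n11, n19, n20, n24, n35

Base: id=9 (n24), parent=6, lev 0.
Iteration 1: join on id=6 -> n20 (id 6, parent=4, lev 1).
Iteration 2: join on id=4 -> n11 (id 4, parent=3, lev 2).
Iteration 3: join on id=3 -> n35 (id 3, parent=1, lev 3).
Iteration 4: join on id=1 -> n19 (id 1, parent=NULL, lev 4).
Iteration 5: parent is NULL; no match; recursion stops.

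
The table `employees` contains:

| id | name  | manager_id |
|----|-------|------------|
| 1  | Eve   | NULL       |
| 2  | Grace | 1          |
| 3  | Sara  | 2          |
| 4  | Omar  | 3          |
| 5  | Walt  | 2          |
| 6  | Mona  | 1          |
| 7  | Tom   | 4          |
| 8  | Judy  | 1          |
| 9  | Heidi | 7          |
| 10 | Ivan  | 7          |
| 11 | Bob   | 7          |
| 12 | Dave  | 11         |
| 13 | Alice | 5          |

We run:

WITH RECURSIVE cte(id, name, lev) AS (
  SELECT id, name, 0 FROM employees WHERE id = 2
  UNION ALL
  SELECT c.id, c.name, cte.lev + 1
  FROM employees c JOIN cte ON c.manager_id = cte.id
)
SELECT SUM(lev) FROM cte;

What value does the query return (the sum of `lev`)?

Base: id=2 (Grace) at lev 0.
Iteration 1: rows with manager_id in {2} -> Sara (id 3, lev 1), Walt (id 5, lev 1).
Iteration 2: rows with manager_id in {3,5} -> Omar (id 4, lev 2), Alice (id 13, lev 2).
Iteration 3: rows with manager_id in {4,13} -> Tom (id 7, lev 3).
Iteration 4: rows with manager_id in {7} -> Heidi (id 9, lev 4), Ivan (id 10, lev 4), Bob (id 11, lev 4).
Iteration 5: rows with manager_id in {9,10,11} -> Dave (id 12, lev 5).
Iteration 6: no rows with manager_id in {12}; recursion stops.
SUM(lev) = 0 + 1 + 1 + 2 + 2 + 3 + 4 + 4 + 4 + 5 = 26.

26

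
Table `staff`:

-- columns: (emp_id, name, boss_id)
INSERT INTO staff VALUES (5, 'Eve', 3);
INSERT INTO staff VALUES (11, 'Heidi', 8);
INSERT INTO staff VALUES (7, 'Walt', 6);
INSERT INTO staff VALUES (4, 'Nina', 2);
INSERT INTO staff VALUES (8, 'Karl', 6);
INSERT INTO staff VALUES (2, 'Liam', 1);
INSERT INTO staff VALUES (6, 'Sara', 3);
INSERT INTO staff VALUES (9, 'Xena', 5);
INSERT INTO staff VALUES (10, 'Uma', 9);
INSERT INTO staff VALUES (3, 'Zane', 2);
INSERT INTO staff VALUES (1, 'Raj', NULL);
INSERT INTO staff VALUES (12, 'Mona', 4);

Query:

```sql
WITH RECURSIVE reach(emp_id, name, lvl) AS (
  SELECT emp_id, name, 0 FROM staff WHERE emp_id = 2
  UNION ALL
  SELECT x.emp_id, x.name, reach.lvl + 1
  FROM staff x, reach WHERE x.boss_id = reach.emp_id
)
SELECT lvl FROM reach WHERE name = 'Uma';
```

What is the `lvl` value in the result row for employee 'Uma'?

Base: emp_id=2 (Liam) at lvl 0.
Iteration 1: rows with boss_id in {2} -> Zane (id 3, lvl 1), Nina (id 4, lvl 1).
Iteration 2: rows with boss_id in {3,4} -> Eve (id 5, lvl 2), Sara (id 6, lvl 2), Mona (id 12, lvl 2).
Iteration 3: rows with boss_id in {5,6,12} -> Walt (id 7, lvl 3), Karl (id 8, lvl 3), Xena (id 9, lvl 3).
Iteration 4: rows with boss_id in {7,8,9} -> Uma (id 10, lvl 4), Heidi (id 11, lvl 4).
Iteration 5: no rows with boss_id in {10,11}; recursion stops.

4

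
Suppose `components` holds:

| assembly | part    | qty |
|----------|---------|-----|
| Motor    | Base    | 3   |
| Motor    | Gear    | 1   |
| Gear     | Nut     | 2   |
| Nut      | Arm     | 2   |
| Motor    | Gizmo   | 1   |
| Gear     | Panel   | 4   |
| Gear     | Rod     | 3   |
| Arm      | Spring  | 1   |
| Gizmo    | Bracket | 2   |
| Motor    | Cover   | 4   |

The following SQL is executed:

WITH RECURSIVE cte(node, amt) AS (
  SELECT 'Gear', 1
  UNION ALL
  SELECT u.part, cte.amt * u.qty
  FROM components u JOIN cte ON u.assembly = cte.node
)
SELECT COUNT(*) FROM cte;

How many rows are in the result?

6

Base: (Gear, amt=1).
Iteration 1: components of {Gear} -> Nut = 1*2 = 2, Panel = 1*4 = 4, Rod = 1*3 = 3.
Iteration 2: components of {Nut,Panel,Rod} -> Arm = 2*2 = 4.
Iteration 3: components of {Arm} -> Spring = 4*1 = 4.
Iteration 4: no further components; recursion stops.
Total rows emitted: 6.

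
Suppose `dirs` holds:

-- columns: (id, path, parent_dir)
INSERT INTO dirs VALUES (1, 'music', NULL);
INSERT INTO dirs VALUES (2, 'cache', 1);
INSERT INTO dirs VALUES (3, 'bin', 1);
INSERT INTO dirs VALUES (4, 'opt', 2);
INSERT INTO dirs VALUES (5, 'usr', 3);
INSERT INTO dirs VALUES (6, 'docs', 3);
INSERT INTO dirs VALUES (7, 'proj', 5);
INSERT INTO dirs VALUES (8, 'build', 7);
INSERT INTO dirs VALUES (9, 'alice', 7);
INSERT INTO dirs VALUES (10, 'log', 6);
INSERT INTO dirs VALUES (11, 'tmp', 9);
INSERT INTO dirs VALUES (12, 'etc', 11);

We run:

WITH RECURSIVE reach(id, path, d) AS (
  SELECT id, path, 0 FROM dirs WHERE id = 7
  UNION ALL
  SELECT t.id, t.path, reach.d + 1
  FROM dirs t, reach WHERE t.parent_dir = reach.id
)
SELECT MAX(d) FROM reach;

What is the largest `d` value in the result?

3

Base: id=7 (proj) at d 0.
Iteration 1: rows with parent_dir in {7} -> build (id 8, d 1), alice (id 9, d 1).
Iteration 2: rows with parent_dir in {8,9} -> tmp (id 11, d 2).
Iteration 3: rows with parent_dir in {11} -> etc (id 12, d 3).
Iteration 4: no rows with parent_dir in {12}; recursion stops.
d values: 0, 1, 1, 2, 3; the maximum is 3.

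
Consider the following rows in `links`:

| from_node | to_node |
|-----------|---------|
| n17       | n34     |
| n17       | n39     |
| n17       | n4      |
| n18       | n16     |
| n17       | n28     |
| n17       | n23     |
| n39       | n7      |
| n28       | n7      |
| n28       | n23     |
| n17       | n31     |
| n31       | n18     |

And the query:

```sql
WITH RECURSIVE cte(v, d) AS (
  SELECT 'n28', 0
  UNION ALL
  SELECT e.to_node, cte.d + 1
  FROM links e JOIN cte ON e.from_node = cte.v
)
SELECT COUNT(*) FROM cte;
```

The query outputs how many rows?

Base: (n28, d=0).
Iteration 1: edges from {n28} -> (n23, d=1), (n7, d=1).
Iteration 2: no outgoing edges from {n23,n7}; recursion stops.
Total rows emitted: 3.

3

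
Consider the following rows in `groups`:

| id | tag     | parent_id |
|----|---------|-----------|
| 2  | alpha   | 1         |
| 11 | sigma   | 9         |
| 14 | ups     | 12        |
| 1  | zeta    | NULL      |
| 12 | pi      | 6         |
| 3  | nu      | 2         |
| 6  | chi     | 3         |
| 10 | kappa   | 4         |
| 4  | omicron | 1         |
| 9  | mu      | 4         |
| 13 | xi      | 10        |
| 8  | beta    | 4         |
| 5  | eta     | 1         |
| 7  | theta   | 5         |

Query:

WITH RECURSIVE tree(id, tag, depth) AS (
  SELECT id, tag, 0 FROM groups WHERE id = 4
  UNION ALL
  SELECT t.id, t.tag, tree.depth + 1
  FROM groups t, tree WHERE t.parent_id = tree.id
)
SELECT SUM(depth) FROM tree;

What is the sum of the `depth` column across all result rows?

7

Base: id=4 (omicron) at depth 0.
Iteration 1: rows with parent_id in {4} -> beta (id 8, depth 1), mu (id 9, depth 1), kappa (id 10, depth 1).
Iteration 2: rows with parent_id in {8,9,10} -> sigma (id 11, depth 2), xi (id 13, depth 2).
Iteration 3: no rows with parent_id in {11,13}; recursion stops.
SUM(depth) = 0 + 1 + 1 + 1 + 2 + 2 = 7.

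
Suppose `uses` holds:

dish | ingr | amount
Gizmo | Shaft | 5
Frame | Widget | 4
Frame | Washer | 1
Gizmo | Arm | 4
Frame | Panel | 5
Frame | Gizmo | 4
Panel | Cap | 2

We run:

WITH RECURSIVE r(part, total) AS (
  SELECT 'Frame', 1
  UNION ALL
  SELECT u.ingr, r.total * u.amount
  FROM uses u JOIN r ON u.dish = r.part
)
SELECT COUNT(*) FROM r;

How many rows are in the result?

8

Base: (Frame, total=1).
Iteration 1: components of {Frame} -> Gizmo = 1*4 = 4, Panel = 1*5 = 5, Washer = 1*1 = 1, Widget = 1*4 = 4.
Iteration 2: components of {Gizmo,Panel,Washer,Widget} -> Arm = 4*4 = 16, Cap = 5*2 = 10, Shaft = 4*5 = 20.
Iteration 3: no further components; recursion stops.
Total rows emitted: 8.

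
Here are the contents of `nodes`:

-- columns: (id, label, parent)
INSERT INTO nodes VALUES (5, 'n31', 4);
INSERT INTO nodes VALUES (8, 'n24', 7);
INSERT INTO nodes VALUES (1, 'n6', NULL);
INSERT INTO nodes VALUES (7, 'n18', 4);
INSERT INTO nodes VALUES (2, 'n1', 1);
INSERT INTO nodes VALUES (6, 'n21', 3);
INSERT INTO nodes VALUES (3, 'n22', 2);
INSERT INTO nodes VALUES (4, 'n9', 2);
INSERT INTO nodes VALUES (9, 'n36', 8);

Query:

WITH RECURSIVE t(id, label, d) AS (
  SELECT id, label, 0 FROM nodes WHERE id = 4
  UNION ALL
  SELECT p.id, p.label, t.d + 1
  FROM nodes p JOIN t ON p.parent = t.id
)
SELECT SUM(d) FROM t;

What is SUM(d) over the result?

Base: id=4 (n9) at d 0.
Iteration 1: rows with parent in {4} -> n31 (id 5, d 1), n18 (id 7, d 1).
Iteration 2: rows with parent in {5,7} -> n24 (id 8, d 2).
Iteration 3: rows with parent in {8} -> n36 (id 9, d 3).
Iteration 4: no rows with parent in {9}; recursion stops.
SUM(d) = 0 + 1 + 1 + 2 + 3 = 7.

7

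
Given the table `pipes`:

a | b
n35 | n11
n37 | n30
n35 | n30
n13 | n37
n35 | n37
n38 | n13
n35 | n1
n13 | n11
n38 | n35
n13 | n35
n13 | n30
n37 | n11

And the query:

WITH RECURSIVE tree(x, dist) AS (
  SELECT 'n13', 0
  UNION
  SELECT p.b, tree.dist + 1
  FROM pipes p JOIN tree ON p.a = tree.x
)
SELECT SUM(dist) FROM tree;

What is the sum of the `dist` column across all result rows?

Base: (n13, dist=0).
Iteration 1: edges from {n13} -> (n11, dist=1), (n30, dist=1), (n35, dist=1), (n37, dist=1).
Iteration 2: edges from {n11,n30,n35,n37} -> (n1, dist=2), (n11, dist=2), (n30, dist=2), (n37, dist=2). [UNION drops 2 duplicate row(s)]
Iteration 3: edges from {n1,n11,n30,n37} -> (n11, dist=3), (n30, dist=3).
Iteration 4: no outgoing edges from {n11,n30}; recursion stops.
SUM(dist) = 0 + 1 + 1 + 1 + 1 + 2 + 2 + 2 + 2 + 3 + 3 = 18.

18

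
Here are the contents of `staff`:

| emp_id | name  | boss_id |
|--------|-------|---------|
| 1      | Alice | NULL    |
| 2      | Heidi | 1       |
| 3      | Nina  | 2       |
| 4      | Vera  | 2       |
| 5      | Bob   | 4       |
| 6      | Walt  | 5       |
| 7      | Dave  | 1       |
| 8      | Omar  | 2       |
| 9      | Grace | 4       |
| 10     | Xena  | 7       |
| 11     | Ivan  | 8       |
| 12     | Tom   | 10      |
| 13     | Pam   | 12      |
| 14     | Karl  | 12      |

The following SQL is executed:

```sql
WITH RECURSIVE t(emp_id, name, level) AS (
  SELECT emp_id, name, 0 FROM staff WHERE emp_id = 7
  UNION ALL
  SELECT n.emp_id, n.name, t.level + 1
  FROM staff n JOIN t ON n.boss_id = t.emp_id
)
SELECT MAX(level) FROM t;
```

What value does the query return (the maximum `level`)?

Base: emp_id=7 (Dave) at level 0.
Iteration 1: rows with boss_id in {7} -> Xena (id 10, level 1).
Iteration 2: rows with boss_id in {10} -> Tom (id 12, level 2).
Iteration 3: rows with boss_id in {12} -> Pam (id 13, level 3), Karl (id 14, level 3).
Iteration 4: no rows with boss_id in {13,14}; recursion stops.
level values: 0, 1, 2, 3, 3; the maximum is 3.

3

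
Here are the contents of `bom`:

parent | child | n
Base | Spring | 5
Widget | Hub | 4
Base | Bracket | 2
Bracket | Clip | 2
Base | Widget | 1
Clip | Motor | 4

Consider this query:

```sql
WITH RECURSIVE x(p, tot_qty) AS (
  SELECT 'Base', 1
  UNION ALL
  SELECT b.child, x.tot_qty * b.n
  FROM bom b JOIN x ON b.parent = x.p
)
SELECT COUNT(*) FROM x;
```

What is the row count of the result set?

Base: (Base, tot_qty=1).
Iteration 1: components of {Base} -> Bracket = 1*2 = 2, Spring = 1*5 = 5, Widget = 1*1 = 1.
Iteration 2: components of {Bracket,Spring,Widget} -> Clip = 2*2 = 4, Hub = 1*4 = 4.
Iteration 3: components of {Clip,Hub} -> Motor = 4*4 = 16.
Iteration 4: no further components; recursion stops.
Total rows emitted: 7.

7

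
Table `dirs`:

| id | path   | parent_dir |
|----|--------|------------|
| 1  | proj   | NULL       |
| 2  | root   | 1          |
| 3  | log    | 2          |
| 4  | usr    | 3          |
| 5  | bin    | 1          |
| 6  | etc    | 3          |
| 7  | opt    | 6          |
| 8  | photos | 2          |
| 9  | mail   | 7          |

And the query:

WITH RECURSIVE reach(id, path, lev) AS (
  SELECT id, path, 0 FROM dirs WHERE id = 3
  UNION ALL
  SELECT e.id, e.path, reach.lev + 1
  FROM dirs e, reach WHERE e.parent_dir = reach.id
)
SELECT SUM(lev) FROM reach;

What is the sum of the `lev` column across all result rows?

7

Base: id=3 (log) at lev 0.
Iteration 1: rows with parent_dir in {3} -> usr (id 4, lev 1), etc (id 6, lev 1).
Iteration 2: rows with parent_dir in {4,6} -> opt (id 7, lev 2).
Iteration 3: rows with parent_dir in {7} -> mail (id 9, lev 3).
Iteration 4: no rows with parent_dir in {9}; recursion stops.
SUM(lev) = 0 + 1 + 1 + 2 + 3 = 7.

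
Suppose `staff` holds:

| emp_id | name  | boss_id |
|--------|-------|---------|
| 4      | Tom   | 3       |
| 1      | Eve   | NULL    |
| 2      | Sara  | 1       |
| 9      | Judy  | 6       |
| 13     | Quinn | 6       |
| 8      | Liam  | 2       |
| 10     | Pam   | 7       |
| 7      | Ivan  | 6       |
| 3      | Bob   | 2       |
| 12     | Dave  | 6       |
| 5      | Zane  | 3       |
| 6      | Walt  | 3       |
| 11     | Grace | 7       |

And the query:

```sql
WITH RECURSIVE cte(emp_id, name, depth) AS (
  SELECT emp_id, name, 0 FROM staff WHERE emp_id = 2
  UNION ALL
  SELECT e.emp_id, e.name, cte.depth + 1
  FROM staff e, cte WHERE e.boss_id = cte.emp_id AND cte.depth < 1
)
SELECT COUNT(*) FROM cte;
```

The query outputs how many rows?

3

Base: emp_id=2 (Sara) at depth 0.
Iteration 1: rows with boss_id in {2} -> Bob (id 3, depth 1), Liam (id 8, depth 1).
Iteration 2: depth < 1 fails for all current rows; recursion stops.
Total rows emitted: 3.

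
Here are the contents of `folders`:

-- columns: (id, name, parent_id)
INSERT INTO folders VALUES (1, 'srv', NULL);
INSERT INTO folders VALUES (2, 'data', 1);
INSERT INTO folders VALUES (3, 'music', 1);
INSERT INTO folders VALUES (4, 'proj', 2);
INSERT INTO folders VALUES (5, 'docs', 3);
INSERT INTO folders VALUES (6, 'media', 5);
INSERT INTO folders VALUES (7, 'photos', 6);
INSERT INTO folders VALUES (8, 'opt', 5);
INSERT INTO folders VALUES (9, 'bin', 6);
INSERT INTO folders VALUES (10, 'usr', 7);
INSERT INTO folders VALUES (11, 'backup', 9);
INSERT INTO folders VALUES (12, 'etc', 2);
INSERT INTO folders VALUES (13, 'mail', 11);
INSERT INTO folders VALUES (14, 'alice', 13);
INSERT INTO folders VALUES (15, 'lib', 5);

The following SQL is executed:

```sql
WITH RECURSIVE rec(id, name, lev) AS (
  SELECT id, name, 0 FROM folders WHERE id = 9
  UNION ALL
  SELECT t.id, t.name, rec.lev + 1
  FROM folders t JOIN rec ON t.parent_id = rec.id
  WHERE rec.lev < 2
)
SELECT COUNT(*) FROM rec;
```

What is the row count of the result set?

Base: id=9 (bin) at lev 0.
Iteration 1: rows with parent_id in {9} -> backup (id 11, lev 1).
Iteration 2: rows with parent_id in {11} -> mail (id 13, lev 2).
Iteration 3: lev < 2 fails for all current rows; recursion stops.
Total rows emitted: 3.

3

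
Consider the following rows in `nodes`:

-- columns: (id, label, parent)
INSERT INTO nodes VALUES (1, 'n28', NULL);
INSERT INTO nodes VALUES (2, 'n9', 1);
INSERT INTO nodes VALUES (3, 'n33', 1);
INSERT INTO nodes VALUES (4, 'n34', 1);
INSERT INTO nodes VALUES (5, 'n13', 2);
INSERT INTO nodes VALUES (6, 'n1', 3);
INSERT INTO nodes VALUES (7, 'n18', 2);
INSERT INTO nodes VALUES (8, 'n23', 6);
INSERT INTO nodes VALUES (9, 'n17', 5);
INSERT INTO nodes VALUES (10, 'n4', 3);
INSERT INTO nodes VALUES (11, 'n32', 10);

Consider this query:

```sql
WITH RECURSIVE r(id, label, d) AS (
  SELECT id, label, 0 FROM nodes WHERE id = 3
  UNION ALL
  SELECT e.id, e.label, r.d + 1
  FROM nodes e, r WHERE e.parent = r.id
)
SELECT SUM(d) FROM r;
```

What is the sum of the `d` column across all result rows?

6

Base: id=3 (n33) at d 0.
Iteration 1: rows with parent in {3} -> n1 (id 6, d 1), n4 (id 10, d 1).
Iteration 2: rows with parent in {6,10} -> n23 (id 8, d 2), n32 (id 11, d 2).
Iteration 3: no rows with parent in {8,11}; recursion stops.
SUM(d) = 0 + 1 + 1 + 2 + 2 = 6.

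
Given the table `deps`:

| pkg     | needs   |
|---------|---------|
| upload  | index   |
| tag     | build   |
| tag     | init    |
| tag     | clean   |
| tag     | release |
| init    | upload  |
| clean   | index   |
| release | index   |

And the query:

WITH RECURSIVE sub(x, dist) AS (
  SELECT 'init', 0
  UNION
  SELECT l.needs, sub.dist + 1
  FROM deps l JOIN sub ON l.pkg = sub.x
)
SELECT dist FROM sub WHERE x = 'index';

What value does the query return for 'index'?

Base: (init, dist=0).
Iteration 1: edges from {init} -> (upload, dist=1).
Iteration 2: edges from {upload} -> (index, dist=2).
Iteration 3: no outgoing edges from {index}; recursion stops.

2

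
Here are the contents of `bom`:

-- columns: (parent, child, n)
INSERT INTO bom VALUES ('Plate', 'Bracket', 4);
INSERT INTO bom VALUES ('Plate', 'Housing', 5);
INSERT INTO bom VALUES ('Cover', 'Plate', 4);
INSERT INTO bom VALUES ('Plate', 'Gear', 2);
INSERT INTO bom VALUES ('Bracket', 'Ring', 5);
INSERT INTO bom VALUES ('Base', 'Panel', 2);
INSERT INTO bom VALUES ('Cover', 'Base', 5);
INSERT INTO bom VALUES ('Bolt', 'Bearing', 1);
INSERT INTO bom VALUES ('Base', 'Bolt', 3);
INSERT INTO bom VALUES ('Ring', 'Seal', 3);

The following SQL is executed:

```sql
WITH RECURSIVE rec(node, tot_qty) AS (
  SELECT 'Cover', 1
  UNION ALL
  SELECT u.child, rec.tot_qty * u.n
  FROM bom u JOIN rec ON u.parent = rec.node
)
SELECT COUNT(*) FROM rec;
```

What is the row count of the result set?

Base: (Cover, tot_qty=1).
Iteration 1: components of {Cover} -> Base = 1*5 = 5, Plate = 1*4 = 4.
Iteration 2: components of {Base,Plate} -> Bolt = 5*3 = 15, Bracket = 4*4 = 16, Gear = 4*2 = 8, Housing = 4*5 = 20, Panel = 5*2 = 10.
Iteration 3: components of {Bolt,Bracket,Gear,Housing,Panel} -> Bearing = 15*1 = 15, Ring = 16*5 = 80.
Iteration 4: components of {Bearing,Ring} -> Seal = 80*3 = 240.
Iteration 5: no further components; recursion stops.
Total rows emitted: 11.

11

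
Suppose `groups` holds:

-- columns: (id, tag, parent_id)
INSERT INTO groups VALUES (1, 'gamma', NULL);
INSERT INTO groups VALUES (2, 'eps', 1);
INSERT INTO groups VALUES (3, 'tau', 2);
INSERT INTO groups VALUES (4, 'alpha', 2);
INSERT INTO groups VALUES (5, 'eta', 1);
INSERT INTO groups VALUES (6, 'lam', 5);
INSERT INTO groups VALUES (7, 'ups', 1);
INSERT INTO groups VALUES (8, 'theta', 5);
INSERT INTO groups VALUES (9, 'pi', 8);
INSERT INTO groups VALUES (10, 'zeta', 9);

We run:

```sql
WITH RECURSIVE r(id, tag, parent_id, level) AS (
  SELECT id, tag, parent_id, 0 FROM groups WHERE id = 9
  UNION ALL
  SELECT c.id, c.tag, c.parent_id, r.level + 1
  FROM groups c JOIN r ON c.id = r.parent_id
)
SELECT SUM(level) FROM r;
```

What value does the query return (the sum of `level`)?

Base: id=9 (pi), parent_id=8, level 0.
Iteration 1: join on id=8 -> theta (id 8, parent_id=5, level 1).
Iteration 2: join on id=5 -> eta (id 5, parent_id=1, level 2).
Iteration 3: join on id=1 -> gamma (id 1, parent_id=NULL, level 3).
Iteration 4: parent_id is NULL; no match; recursion stops.
SUM(level) = 0 + 1 + 2 + 3 = 6.

6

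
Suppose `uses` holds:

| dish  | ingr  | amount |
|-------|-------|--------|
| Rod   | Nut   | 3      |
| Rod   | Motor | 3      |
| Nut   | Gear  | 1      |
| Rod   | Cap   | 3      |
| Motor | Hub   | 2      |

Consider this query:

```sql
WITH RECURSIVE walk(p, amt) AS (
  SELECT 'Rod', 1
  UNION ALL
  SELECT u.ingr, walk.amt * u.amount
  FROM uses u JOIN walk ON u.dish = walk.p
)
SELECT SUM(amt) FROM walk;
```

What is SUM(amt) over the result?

Base: (Rod, amt=1).
Iteration 1: components of {Rod} -> Cap = 1*3 = 3, Motor = 1*3 = 3, Nut = 1*3 = 3.
Iteration 2: components of {Cap,Motor,Nut} -> Gear = 3*1 = 3, Hub = 3*2 = 6.
Iteration 3: no further components; recursion stops.
SUM(amt) = 1 + 3 + 3 + 3 + 3 + 6 = 19.

19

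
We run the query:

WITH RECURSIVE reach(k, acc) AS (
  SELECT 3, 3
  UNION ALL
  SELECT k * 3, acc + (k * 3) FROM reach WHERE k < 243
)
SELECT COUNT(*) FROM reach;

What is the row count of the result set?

5

Base: k=3, acc=3.
Iteration 1: 3 < 243 holds -> k = 3 * 3 = 9, acc = 3 + 9 = 12.
Iteration 2: 9 < 243 holds -> k = 9 * 3 = 27, acc = 12 + 27 = 39.
Iteration 3: 27 < 243 holds -> k = 27 * 3 = 81, acc = 39 + 81 = 120.
Iteration 4: 81 < 243 holds -> k = 81 * 3 = 243, acc = 120 + 243 = 363.
Iteration 5: 243 < 243 fails; recursion stops.
Total rows emitted: 5.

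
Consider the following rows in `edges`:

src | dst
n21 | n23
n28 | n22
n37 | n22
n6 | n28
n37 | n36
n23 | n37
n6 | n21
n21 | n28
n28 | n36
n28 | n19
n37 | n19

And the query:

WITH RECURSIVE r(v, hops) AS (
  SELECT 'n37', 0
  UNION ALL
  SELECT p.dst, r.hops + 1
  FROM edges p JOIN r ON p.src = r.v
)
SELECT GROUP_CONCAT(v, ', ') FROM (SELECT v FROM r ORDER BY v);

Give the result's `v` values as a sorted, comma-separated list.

Base: (n37, hops=0).
Iteration 1: edges from {n37} -> (n19, hops=1), (n22, hops=1), (n36, hops=1).
Iteration 2: no outgoing edges from {n19,n22,n36}; recursion stops.

n19, n22, n36, n37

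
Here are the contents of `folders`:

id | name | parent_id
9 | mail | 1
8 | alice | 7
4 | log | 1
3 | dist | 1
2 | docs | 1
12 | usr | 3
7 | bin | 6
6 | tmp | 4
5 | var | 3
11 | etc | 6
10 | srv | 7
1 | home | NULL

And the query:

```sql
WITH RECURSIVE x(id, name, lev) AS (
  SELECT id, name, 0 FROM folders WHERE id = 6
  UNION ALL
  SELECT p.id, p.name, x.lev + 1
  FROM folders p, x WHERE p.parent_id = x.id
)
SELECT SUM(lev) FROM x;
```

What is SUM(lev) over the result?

Base: id=6 (tmp) at lev 0.
Iteration 1: rows with parent_id in {6} -> bin (id 7, lev 1), etc (id 11, lev 1).
Iteration 2: rows with parent_id in {7,11} -> alice (id 8, lev 2), srv (id 10, lev 2).
Iteration 3: no rows with parent_id in {8,10}; recursion stops.
SUM(lev) = 0 + 1 + 1 + 2 + 2 = 6.

6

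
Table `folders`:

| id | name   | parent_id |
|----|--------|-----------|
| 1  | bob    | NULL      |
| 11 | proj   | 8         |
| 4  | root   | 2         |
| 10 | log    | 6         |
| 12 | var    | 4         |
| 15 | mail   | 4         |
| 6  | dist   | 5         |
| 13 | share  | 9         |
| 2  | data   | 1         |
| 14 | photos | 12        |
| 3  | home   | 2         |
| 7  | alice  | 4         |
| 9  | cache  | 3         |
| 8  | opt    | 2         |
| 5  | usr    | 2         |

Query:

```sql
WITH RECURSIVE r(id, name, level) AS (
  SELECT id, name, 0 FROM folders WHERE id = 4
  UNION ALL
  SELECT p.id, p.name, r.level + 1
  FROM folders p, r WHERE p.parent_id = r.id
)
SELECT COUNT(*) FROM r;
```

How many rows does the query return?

5

Base: id=4 (root) at level 0.
Iteration 1: rows with parent_id in {4} -> alice (id 7, level 1), var (id 12, level 1), mail (id 15, level 1).
Iteration 2: rows with parent_id in {7,12,15} -> photos (id 14, level 2).
Iteration 3: no rows with parent_id in {14}; recursion stops.
Total rows emitted: 5.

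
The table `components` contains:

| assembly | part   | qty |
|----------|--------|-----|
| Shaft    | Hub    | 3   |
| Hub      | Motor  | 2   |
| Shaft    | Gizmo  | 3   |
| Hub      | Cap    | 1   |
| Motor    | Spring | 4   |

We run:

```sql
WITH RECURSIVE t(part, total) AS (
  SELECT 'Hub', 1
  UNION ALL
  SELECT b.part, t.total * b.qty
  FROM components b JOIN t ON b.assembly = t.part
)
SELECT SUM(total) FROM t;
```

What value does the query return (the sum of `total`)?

12

Base: (Hub, total=1).
Iteration 1: components of {Hub} -> Cap = 1*1 = 1, Motor = 1*2 = 2.
Iteration 2: components of {Cap,Motor} -> Spring = 2*4 = 8.
Iteration 3: no further components; recursion stops.
SUM(total) = 1 + 2 + 1 + 8 = 12.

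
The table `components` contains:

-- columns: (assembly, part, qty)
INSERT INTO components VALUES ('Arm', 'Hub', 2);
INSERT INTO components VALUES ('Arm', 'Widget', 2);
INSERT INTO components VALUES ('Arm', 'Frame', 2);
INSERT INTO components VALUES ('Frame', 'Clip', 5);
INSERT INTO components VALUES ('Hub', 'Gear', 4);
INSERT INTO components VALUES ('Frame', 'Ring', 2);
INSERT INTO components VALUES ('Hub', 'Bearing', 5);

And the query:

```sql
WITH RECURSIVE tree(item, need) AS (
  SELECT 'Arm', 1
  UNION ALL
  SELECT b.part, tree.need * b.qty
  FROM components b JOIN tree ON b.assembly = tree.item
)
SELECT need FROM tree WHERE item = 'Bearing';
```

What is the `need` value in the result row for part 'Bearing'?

10

Base: (Arm, need=1).
Iteration 1: components of {Arm} -> Frame = 1*2 = 2, Hub = 1*2 = 2, Widget = 1*2 = 2.
Iteration 2: components of {Frame,Hub,Widget} -> Bearing = 2*5 = 10, Clip = 2*5 = 10, Gear = 2*4 = 8, Ring = 2*2 = 4.
Iteration 3: no further components; recursion stops.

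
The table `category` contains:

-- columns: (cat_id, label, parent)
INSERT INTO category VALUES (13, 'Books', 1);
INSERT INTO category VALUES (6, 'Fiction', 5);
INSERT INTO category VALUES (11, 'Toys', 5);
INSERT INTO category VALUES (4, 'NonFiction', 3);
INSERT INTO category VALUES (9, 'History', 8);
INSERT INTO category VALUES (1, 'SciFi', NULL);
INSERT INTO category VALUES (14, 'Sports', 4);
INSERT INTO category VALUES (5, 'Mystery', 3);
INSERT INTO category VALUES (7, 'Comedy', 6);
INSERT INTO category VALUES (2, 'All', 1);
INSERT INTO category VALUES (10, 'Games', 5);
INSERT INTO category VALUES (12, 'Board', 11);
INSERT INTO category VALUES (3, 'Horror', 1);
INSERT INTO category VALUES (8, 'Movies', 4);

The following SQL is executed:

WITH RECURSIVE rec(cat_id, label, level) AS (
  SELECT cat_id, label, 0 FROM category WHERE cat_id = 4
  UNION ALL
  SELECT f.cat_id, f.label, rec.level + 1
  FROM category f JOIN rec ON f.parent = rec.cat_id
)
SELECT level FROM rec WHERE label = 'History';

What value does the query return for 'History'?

Base: cat_id=4 (NonFiction) at level 0.
Iteration 1: rows with parent in {4} -> Movies (id 8, level 1), Sports (id 14, level 1).
Iteration 2: rows with parent in {8,14} -> History (id 9, level 2).
Iteration 3: no rows with parent in {9}; recursion stops.

2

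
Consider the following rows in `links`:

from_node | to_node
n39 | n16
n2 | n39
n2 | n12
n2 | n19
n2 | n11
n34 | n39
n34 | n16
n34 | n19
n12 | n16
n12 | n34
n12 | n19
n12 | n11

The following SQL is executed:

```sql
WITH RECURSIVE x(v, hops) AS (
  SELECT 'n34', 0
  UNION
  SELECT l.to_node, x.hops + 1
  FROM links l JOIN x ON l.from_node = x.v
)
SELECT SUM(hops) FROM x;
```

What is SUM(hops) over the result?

Base: (n34, hops=0).
Iteration 1: edges from {n34} -> (n16, hops=1), (n19, hops=1), (n39, hops=1).
Iteration 2: edges from {n16,n19,n39} -> (n16, hops=2).
Iteration 3: no outgoing edges from {n16}; recursion stops.
SUM(hops) = 0 + 1 + 1 + 1 + 2 = 5.

5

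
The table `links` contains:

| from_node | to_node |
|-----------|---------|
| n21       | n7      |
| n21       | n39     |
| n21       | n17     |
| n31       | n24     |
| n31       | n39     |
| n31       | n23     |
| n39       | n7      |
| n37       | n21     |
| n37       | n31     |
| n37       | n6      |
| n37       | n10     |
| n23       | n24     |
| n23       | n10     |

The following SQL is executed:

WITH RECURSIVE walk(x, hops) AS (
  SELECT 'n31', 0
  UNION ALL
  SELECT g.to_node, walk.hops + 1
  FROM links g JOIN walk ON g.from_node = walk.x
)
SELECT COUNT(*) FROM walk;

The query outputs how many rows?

7

Base: (n31, hops=0).
Iteration 1: edges from {n31} -> (n23, hops=1), (n24, hops=1), (n39, hops=1).
Iteration 2: edges from {n23,n24,n39} -> (n10, hops=2), (n24, hops=2), (n7, hops=2).
Iteration 3: no outgoing edges from {n10,n24,n7}; recursion stops.
Total rows emitted: 7.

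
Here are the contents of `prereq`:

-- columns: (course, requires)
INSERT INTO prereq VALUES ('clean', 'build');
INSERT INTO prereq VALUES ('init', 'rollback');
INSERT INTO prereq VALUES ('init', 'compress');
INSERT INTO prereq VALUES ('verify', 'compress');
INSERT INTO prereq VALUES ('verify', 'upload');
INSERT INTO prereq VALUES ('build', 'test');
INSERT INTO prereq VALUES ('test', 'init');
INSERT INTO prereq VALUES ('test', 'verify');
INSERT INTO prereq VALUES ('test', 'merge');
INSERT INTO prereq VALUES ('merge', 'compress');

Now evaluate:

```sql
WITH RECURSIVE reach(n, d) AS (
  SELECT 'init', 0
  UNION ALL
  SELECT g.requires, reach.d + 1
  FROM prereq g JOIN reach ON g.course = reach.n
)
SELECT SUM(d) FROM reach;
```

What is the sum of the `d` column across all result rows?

2

Base: (init, d=0).
Iteration 1: edges from {init} -> (compress, d=1), (rollback, d=1).
Iteration 2: no outgoing edges from {compress,rollback}; recursion stops.
SUM(d) = 0 + 1 + 1 = 2.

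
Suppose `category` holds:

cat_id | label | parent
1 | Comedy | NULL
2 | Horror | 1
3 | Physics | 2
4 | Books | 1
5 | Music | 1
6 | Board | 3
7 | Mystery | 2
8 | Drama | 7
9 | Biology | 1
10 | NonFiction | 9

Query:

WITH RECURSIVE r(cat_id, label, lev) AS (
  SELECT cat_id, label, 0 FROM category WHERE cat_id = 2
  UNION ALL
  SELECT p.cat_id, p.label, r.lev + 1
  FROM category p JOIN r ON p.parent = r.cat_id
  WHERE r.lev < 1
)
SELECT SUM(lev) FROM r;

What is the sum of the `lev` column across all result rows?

Base: cat_id=2 (Horror) at lev 0.
Iteration 1: rows with parent in {2} -> Physics (id 3, lev 1), Mystery (id 7, lev 1).
Iteration 2: lev < 1 fails for all current rows; recursion stops.
SUM(lev) = 0 + 1 + 1 = 2.

2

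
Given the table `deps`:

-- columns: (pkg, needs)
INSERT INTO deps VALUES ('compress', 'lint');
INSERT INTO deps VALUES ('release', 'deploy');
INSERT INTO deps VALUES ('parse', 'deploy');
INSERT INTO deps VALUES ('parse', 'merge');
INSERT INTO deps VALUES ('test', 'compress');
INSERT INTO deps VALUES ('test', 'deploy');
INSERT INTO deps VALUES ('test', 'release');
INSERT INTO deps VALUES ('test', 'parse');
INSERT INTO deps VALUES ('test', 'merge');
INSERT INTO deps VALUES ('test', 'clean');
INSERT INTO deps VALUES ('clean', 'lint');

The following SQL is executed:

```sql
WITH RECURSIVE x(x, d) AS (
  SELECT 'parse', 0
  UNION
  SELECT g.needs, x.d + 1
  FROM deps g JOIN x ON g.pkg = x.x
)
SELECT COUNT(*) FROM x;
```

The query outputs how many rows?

3

Base: (parse, d=0).
Iteration 1: edges from {parse} -> (deploy, d=1), (merge, d=1).
Iteration 2: no outgoing edges from {deploy,merge}; recursion stops.
Total rows emitted: 3.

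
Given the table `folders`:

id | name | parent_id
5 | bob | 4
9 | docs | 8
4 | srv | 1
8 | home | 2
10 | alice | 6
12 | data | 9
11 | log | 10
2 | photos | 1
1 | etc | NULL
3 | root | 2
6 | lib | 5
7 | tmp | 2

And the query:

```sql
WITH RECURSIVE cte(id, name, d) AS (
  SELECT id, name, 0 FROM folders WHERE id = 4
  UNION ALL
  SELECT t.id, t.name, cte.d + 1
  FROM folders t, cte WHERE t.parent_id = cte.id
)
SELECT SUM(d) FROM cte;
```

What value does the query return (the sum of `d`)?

Base: id=4 (srv) at d 0.
Iteration 1: rows with parent_id in {4} -> bob (id 5, d 1).
Iteration 2: rows with parent_id in {5} -> lib (id 6, d 2).
Iteration 3: rows with parent_id in {6} -> alice (id 10, d 3).
Iteration 4: rows with parent_id in {10} -> log (id 11, d 4).
Iteration 5: no rows with parent_id in {11}; recursion stops.
SUM(d) = 0 + 1 + 2 + 3 + 4 = 10.

10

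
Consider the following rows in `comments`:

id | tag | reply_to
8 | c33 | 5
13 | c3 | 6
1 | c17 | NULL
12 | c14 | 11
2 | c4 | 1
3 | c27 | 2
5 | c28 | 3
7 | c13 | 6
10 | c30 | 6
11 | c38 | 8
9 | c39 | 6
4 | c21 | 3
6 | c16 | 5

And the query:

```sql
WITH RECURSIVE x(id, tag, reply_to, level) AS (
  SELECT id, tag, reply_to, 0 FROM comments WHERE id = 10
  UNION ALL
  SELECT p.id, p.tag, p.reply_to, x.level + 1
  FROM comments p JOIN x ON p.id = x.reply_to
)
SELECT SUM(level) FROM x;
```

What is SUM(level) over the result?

15

Base: id=10 (c30), reply_to=6, level 0.
Iteration 1: join on id=6 -> c16 (id 6, reply_to=5, level 1).
Iteration 2: join on id=5 -> c28 (id 5, reply_to=3, level 2).
Iteration 3: join on id=3 -> c27 (id 3, reply_to=2, level 3).
Iteration 4: join on id=2 -> c4 (id 2, reply_to=1, level 4).
Iteration 5: join on id=1 -> c17 (id 1, reply_to=NULL, level 5).
Iteration 6: reply_to is NULL; no match; recursion stops.
SUM(level) = 0 + 1 + 2 + 3 + 4 + 5 = 15.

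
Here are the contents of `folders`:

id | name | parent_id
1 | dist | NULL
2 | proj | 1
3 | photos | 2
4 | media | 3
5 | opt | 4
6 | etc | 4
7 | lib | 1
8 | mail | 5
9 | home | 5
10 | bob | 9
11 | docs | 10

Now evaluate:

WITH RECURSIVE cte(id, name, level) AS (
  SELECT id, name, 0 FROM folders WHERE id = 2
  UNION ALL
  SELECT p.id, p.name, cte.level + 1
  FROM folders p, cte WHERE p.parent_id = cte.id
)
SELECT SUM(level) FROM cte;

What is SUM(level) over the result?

Base: id=2 (proj) at level 0.
Iteration 1: rows with parent_id in {2} -> photos (id 3, level 1).
Iteration 2: rows with parent_id in {3} -> media (id 4, level 2).
Iteration 3: rows with parent_id in {4} -> opt (id 5, level 3), etc (id 6, level 3).
Iteration 4: rows with parent_id in {5,6} -> mail (id 8, level 4), home (id 9, level 4).
Iteration 5: rows with parent_id in {8,9} -> bob (id 10, level 5).
Iteration 6: rows with parent_id in {10} -> docs (id 11, level 6).
Iteration 7: no rows with parent_id in {11}; recursion stops.
SUM(level) = 0 + 1 + 2 + 3 + 3 + 4 + 4 + 5 + 6 = 28.

28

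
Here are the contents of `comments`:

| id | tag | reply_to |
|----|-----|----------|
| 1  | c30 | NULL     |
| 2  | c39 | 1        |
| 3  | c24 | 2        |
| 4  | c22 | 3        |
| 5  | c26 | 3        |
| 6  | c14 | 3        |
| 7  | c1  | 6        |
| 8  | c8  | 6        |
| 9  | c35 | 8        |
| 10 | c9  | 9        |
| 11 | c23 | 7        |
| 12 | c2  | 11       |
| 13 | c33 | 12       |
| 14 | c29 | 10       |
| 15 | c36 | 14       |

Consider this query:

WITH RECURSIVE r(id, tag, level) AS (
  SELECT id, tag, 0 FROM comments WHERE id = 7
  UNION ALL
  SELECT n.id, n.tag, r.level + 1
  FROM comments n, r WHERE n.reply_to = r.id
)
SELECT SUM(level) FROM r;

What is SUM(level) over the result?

6

Base: id=7 (c1) at level 0.
Iteration 1: rows with reply_to in {7} -> c23 (id 11, level 1).
Iteration 2: rows with reply_to in {11} -> c2 (id 12, level 2).
Iteration 3: rows with reply_to in {12} -> c33 (id 13, level 3).
Iteration 4: no rows with reply_to in {13}; recursion stops.
SUM(level) = 0 + 1 + 2 + 3 = 6.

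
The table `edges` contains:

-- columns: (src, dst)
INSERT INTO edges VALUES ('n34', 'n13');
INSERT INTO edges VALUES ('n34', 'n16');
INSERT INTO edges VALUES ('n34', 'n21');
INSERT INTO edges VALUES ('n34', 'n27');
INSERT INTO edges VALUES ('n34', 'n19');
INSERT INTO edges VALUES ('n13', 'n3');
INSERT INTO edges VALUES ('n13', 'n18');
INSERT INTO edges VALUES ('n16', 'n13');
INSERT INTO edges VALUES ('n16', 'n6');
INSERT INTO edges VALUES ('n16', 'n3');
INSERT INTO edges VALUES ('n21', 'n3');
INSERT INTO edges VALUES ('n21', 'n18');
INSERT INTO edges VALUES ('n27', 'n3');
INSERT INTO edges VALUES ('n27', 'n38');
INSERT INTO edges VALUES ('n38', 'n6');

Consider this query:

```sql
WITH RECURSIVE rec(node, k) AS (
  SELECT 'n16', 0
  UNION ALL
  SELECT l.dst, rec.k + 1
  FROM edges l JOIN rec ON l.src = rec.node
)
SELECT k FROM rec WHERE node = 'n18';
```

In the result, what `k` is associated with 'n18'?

2

Base: (n16, k=0).
Iteration 1: edges from {n16} -> (n13, k=1), (n3, k=1), (n6, k=1).
Iteration 2: edges from {n13,n3,n6} -> (n18, k=2), (n3, k=2).
Iteration 3: no outgoing edges from {n18,n3}; recursion stops.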